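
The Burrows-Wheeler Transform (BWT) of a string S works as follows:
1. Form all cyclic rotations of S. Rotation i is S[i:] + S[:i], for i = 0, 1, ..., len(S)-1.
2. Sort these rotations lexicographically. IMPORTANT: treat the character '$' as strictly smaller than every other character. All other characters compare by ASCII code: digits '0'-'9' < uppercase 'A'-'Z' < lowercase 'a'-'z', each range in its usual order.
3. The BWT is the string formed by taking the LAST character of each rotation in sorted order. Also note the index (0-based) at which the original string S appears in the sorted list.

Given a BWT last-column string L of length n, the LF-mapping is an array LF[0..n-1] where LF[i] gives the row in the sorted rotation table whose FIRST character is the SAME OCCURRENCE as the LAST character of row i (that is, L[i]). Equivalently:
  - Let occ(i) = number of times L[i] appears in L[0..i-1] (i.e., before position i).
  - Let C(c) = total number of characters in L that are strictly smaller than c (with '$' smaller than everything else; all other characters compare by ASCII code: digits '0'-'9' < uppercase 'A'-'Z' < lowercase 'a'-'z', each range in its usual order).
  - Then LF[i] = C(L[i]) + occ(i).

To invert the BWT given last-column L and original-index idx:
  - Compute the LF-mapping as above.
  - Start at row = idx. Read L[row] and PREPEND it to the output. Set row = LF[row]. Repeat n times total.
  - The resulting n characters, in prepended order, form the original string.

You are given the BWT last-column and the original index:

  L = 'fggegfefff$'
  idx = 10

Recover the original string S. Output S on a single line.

LF mapping: 3 8 9 1 10 4 2 5 6 7 0
Walk LF starting at row 10, prepending L[row]:
  step 1: row=10, L[10]='$', prepend. Next row=LF[10]=0
  step 2: row=0, L[0]='f', prepend. Next row=LF[0]=3
  step 3: row=3, L[3]='e', prepend. Next row=LF[3]=1
  step 4: row=1, L[1]='g', prepend. Next row=LF[1]=8
  step 5: row=8, L[8]='f', prepend. Next row=LF[8]=6
  step 6: row=6, L[6]='e', prepend. Next row=LF[6]=2
  step 7: row=2, L[2]='g', prepend. Next row=LF[2]=9
  step 8: row=9, L[9]='f', prepend. Next row=LF[9]=7
  step 9: row=7, L[7]='f', prepend. Next row=LF[7]=5
  step 10: row=5, L[5]='f', prepend. Next row=LF[5]=4
  step 11: row=4, L[4]='g', prepend. Next row=LF[4]=10
Reversed output: gfffgefgef$

Answer: gfffgefgef$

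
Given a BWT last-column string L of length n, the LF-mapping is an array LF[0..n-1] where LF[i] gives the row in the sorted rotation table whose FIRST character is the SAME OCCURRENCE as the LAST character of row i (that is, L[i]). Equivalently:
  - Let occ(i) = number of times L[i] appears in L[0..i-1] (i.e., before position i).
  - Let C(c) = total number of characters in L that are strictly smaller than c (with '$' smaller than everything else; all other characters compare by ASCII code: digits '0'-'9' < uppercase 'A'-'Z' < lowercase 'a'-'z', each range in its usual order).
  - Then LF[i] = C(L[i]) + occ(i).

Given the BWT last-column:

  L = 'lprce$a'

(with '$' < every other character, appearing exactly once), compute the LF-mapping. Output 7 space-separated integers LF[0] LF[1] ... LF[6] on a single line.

Answer: 4 5 6 2 3 0 1

Derivation:
Char counts: '$':1, 'a':1, 'c':1, 'e':1, 'l':1, 'p':1, 'r':1
C (first-col start): C('$')=0, C('a')=1, C('c')=2, C('e')=3, C('l')=4, C('p')=5, C('r')=6
L[0]='l': occ=0, LF[0]=C('l')+0=4+0=4
L[1]='p': occ=0, LF[1]=C('p')+0=5+0=5
L[2]='r': occ=0, LF[2]=C('r')+0=6+0=6
L[3]='c': occ=0, LF[3]=C('c')+0=2+0=2
L[4]='e': occ=0, LF[4]=C('e')+0=3+0=3
L[5]='$': occ=0, LF[5]=C('$')+0=0+0=0
L[6]='a': occ=0, LF[6]=C('a')+0=1+0=1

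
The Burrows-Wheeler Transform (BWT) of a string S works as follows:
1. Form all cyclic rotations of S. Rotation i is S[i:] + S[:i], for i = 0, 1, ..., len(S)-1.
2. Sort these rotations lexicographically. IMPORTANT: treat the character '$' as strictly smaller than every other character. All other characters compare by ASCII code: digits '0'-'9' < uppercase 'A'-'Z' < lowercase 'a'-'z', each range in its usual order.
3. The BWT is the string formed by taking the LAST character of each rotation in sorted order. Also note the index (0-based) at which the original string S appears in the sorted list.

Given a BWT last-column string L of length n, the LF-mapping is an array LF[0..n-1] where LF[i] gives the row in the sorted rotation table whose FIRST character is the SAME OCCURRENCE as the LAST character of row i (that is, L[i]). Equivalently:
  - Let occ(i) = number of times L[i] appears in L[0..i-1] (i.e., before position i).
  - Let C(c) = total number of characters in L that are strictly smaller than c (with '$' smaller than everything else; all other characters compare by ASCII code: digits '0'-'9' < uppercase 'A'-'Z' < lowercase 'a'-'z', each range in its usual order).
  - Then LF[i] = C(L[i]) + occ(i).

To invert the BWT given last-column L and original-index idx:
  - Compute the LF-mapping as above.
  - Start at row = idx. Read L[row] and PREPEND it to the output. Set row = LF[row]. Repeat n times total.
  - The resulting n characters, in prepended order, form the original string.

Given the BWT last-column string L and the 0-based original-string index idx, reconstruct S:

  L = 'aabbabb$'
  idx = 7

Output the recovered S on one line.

Answer: bbbabaa$

Derivation:
LF mapping: 1 2 4 5 3 6 7 0
Walk LF starting at row 7, prepending L[row]:
  step 1: row=7, L[7]='$', prepend. Next row=LF[7]=0
  step 2: row=0, L[0]='a', prepend. Next row=LF[0]=1
  step 3: row=1, L[1]='a', prepend. Next row=LF[1]=2
  step 4: row=2, L[2]='b', prepend. Next row=LF[2]=4
  step 5: row=4, L[4]='a', prepend. Next row=LF[4]=3
  step 6: row=3, L[3]='b', prepend. Next row=LF[3]=5
  step 7: row=5, L[5]='b', prepend. Next row=LF[5]=6
  step 8: row=6, L[6]='b', prepend. Next row=LF[6]=7
Reversed output: bbbabaa$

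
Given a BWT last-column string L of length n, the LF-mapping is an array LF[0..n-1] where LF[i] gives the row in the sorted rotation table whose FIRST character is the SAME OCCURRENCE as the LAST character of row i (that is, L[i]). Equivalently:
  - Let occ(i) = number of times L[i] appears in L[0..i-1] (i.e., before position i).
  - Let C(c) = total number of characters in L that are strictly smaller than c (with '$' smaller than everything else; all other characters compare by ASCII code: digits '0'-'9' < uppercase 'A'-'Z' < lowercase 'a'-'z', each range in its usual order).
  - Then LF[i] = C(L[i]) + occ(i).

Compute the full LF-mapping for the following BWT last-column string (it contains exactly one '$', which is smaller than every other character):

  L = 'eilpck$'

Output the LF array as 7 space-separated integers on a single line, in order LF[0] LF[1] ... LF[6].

Answer: 2 3 5 6 1 4 0

Derivation:
Char counts: '$':1, 'c':1, 'e':1, 'i':1, 'k':1, 'l':1, 'p':1
C (first-col start): C('$')=0, C('c')=1, C('e')=2, C('i')=3, C('k')=4, C('l')=5, C('p')=6
L[0]='e': occ=0, LF[0]=C('e')+0=2+0=2
L[1]='i': occ=0, LF[1]=C('i')+0=3+0=3
L[2]='l': occ=0, LF[2]=C('l')+0=5+0=5
L[3]='p': occ=0, LF[3]=C('p')+0=6+0=6
L[4]='c': occ=0, LF[4]=C('c')+0=1+0=1
L[5]='k': occ=0, LF[5]=C('k')+0=4+0=4
L[6]='$': occ=0, LF[6]=C('$')+0=0+0=0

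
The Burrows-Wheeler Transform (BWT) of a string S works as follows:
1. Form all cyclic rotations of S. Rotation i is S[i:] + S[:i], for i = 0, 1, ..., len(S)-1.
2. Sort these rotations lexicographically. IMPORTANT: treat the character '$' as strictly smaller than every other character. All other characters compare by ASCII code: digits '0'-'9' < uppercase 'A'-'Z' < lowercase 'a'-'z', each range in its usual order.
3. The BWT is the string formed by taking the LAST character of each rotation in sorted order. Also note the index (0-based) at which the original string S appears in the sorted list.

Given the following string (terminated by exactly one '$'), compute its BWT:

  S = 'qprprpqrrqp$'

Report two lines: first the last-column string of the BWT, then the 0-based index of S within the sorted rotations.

Answer: pqrrqr$ppprq
6

Derivation:
All 12 rotations (rotation i = S[i:]+S[:i]):
  rot[0] = qprprpqrrqp$
  rot[1] = prprpqrrqp$q
  rot[2] = rprpqrrqp$qp
  rot[3] = prpqrrqp$qpr
  rot[4] = rpqrrqp$qprp
  rot[5] = pqrrqp$qprpr
  rot[6] = qrrqp$qprprp
  rot[7] = rrqp$qprprpq
  rot[8] = rqp$qprprpqr
  rot[9] = qp$qprprpqrr
  rot[10] = p$qprprpqrrq
  rot[11] = $qprprpqrrqp
Sorted (with $ < everything):
  sorted[0] = $qprprpqrrqp  (last char: 'p')
  sorted[1] = p$qprprpqrrq  (last char: 'q')
  sorted[2] = pqrrqp$qprpr  (last char: 'r')
  sorted[3] = prpqrrqp$qpr  (last char: 'r')
  sorted[4] = prprpqrrqp$q  (last char: 'q')
  sorted[5] = qp$qprprpqrr  (last char: 'r')
  sorted[6] = qprprpqrrqp$  (last char: '$')
  sorted[7] = qrrqp$qprprp  (last char: 'p')
  sorted[8] = rpqrrqp$qprp  (last char: 'p')
  sorted[9] = rprpqrrqp$qp  (last char: 'p')
  sorted[10] = rqp$qprprpqr  (last char: 'r')
  sorted[11] = rrqp$qprprpq  (last char: 'q')
Last column: pqrrqr$ppprq
Original string S is at sorted index 6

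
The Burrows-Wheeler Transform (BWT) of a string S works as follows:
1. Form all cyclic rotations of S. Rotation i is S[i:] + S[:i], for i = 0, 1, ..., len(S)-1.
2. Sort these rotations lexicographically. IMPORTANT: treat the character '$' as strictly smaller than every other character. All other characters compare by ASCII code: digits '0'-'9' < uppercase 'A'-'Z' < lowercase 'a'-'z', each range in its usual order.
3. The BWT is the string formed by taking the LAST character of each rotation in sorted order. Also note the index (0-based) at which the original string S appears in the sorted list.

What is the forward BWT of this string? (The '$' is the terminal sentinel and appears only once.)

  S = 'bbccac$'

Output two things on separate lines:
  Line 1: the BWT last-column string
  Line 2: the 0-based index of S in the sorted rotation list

All 7 rotations (rotation i = S[i:]+S[:i]):
  rot[0] = bbccac$
  rot[1] = bccac$b
  rot[2] = ccac$bb
  rot[3] = cac$bbc
  rot[4] = ac$bbcc
  rot[5] = c$bbcca
  rot[6] = $bbccac
Sorted (with $ < everything):
  sorted[0] = $bbccac  (last char: 'c')
  sorted[1] = ac$bbcc  (last char: 'c')
  sorted[2] = bbccac$  (last char: '$')
  sorted[3] = bccac$b  (last char: 'b')
  sorted[4] = c$bbcca  (last char: 'a')
  sorted[5] = cac$bbc  (last char: 'c')
  sorted[6] = ccac$bb  (last char: 'b')
Last column: cc$bacb
Original string S is at sorted index 2

Answer: cc$bacb
2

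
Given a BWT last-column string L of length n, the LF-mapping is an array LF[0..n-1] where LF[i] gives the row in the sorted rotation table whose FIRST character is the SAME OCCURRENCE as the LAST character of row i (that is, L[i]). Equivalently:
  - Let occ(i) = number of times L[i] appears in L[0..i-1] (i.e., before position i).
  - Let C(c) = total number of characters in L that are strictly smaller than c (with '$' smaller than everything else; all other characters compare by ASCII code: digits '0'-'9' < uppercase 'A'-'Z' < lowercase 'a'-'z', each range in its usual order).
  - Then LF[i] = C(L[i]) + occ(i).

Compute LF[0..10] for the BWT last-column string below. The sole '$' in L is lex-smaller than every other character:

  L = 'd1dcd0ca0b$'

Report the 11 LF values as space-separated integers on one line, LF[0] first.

Answer: 8 3 9 6 10 1 7 4 2 5 0

Derivation:
Char counts: '$':1, '0':2, '1':1, 'a':1, 'b':1, 'c':2, 'd':3
C (first-col start): C('$')=0, C('0')=1, C('1')=3, C('a')=4, C('b')=5, C('c')=6, C('d')=8
L[0]='d': occ=0, LF[0]=C('d')+0=8+0=8
L[1]='1': occ=0, LF[1]=C('1')+0=3+0=3
L[2]='d': occ=1, LF[2]=C('d')+1=8+1=9
L[3]='c': occ=0, LF[3]=C('c')+0=6+0=6
L[4]='d': occ=2, LF[4]=C('d')+2=8+2=10
L[5]='0': occ=0, LF[5]=C('0')+0=1+0=1
L[6]='c': occ=1, LF[6]=C('c')+1=6+1=7
L[7]='a': occ=0, LF[7]=C('a')+0=4+0=4
L[8]='0': occ=1, LF[8]=C('0')+1=1+1=2
L[9]='b': occ=0, LF[9]=C('b')+0=5+0=5
L[10]='$': occ=0, LF[10]=C('$')+0=0+0=0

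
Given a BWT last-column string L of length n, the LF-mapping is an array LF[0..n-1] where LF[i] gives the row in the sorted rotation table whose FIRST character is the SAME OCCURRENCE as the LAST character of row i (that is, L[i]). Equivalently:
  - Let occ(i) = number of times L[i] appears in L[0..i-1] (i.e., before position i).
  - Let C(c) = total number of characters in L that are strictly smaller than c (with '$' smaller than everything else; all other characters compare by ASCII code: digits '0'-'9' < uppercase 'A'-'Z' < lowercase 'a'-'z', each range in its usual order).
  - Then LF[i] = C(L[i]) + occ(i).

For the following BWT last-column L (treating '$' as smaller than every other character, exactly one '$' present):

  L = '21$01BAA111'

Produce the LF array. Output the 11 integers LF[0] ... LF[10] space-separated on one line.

Char counts: '$':1, '0':1, '1':5, '2':1, 'A':2, 'B':1
C (first-col start): C('$')=0, C('0')=1, C('1')=2, C('2')=7, C('A')=8, C('B')=10
L[0]='2': occ=0, LF[0]=C('2')+0=7+0=7
L[1]='1': occ=0, LF[1]=C('1')+0=2+0=2
L[2]='$': occ=0, LF[2]=C('$')+0=0+0=0
L[3]='0': occ=0, LF[3]=C('0')+0=1+0=1
L[4]='1': occ=1, LF[4]=C('1')+1=2+1=3
L[5]='B': occ=0, LF[5]=C('B')+0=10+0=10
L[6]='A': occ=0, LF[6]=C('A')+0=8+0=8
L[7]='A': occ=1, LF[7]=C('A')+1=8+1=9
L[8]='1': occ=2, LF[8]=C('1')+2=2+2=4
L[9]='1': occ=3, LF[9]=C('1')+3=2+3=5
L[10]='1': occ=4, LF[10]=C('1')+4=2+4=6

Answer: 7 2 0 1 3 10 8 9 4 5 6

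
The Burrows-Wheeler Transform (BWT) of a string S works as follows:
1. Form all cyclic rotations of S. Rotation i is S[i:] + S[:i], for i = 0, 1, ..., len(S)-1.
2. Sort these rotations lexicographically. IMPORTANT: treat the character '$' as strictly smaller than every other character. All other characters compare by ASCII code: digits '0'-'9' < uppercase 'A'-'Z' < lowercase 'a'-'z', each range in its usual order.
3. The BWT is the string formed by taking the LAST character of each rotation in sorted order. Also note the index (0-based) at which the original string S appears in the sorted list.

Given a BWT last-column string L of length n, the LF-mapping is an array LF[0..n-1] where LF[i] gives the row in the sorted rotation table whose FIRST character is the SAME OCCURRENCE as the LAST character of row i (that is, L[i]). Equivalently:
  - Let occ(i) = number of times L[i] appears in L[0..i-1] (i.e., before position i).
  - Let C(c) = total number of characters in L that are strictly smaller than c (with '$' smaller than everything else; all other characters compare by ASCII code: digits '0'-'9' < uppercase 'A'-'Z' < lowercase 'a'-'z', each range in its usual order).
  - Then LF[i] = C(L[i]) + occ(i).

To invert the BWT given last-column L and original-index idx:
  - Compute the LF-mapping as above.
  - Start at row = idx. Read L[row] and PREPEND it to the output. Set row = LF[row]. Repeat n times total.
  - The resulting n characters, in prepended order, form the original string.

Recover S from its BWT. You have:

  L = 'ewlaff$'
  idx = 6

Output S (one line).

LF mapping: 2 6 5 1 3 4 0
Walk LF starting at row 6, prepending L[row]:
  step 1: row=6, L[6]='$', prepend. Next row=LF[6]=0
  step 2: row=0, L[0]='e', prepend. Next row=LF[0]=2
  step 3: row=2, L[2]='l', prepend. Next row=LF[2]=5
  step 4: row=5, L[5]='f', prepend. Next row=LF[5]=4
  step 5: row=4, L[4]='f', prepend. Next row=LF[4]=3
  step 6: row=3, L[3]='a', prepend. Next row=LF[3]=1
  step 7: row=1, L[1]='w', prepend. Next row=LF[1]=6
Reversed output: waffle$

Answer: waffle$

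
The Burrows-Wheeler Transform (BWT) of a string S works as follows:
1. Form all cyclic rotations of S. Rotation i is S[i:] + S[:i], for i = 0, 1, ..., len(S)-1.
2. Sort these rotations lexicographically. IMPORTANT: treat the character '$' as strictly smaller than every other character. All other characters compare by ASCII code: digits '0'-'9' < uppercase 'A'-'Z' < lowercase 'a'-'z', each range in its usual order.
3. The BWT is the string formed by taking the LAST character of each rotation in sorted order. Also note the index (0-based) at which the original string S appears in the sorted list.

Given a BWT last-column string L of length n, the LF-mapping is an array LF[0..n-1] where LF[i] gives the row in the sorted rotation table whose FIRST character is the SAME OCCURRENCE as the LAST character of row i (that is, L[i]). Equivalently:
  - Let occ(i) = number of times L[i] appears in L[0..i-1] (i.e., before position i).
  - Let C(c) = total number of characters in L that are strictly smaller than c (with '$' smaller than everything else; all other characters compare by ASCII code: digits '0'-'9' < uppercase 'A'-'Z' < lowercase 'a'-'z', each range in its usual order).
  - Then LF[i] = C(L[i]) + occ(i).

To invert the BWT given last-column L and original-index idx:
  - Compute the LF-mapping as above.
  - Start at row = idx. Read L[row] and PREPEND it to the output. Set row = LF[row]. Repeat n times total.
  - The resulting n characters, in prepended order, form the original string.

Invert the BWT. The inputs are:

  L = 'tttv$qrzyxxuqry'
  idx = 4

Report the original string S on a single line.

Answer: ryztqyuxxvrtqt$

Derivation:
LF mapping: 5 6 7 9 0 1 3 14 12 10 11 8 2 4 13
Walk LF starting at row 4, prepending L[row]:
  step 1: row=4, L[4]='$', prepend. Next row=LF[4]=0
  step 2: row=0, L[0]='t', prepend. Next row=LF[0]=5
  step 3: row=5, L[5]='q', prepend. Next row=LF[5]=1
  step 4: row=1, L[1]='t', prepend. Next row=LF[1]=6
  step 5: row=6, L[6]='r', prepend. Next row=LF[6]=3
  step 6: row=3, L[3]='v', prepend. Next row=LF[3]=9
  step 7: row=9, L[9]='x', prepend. Next row=LF[9]=10
  step 8: row=10, L[10]='x', prepend. Next row=LF[10]=11
  step 9: row=11, L[11]='u', prepend. Next row=LF[11]=8
  step 10: row=8, L[8]='y', prepend. Next row=LF[8]=12
  step 11: row=12, L[12]='q', prepend. Next row=LF[12]=2
  step 12: row=2, L[2]='t', prepend. Next row=LF[2]=7
  step 13: row=7, L[7]='z', prepend. Next row=LF[7]=14
  step 14: row=14, L[14]='y', prepend. Next row=LF[14]=13
  step 15: row=13, L[13]='r', prepend. Next row=LF[13]=4
Reversed output: ryztqyuxxvrtqt$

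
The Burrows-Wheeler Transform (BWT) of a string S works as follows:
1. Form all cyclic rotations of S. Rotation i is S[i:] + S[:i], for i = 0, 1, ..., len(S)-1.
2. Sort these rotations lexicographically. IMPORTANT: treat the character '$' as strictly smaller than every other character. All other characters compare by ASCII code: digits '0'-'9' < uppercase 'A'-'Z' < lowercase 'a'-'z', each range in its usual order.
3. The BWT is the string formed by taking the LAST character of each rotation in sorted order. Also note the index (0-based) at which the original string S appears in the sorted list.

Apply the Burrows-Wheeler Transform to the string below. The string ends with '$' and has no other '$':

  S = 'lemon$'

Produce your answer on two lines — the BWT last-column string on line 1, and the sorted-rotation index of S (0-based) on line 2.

Answer: nl$eom
2

Derivation:
All 6 rotations (rotation i = S[i:]+S[:i]):
  rot[0] = lemon$
  rot[1] = emon$l
  rot[2] = mon$le
  rot[3] = on$lem
  rot[4] = n$lemo
  rot[5] = $lemon
Sorted (with $ < everything):
  sorted[0] = $lemon  (last char: 'n')
  sorted[1] = emon$l  (last char: 'l')
  sorted[2] = lemon$  (last char: '$')
  sorted[3] = mon$le  (last char: 'e')
  sorted[4] = n$lemo  (last char: 'o')
  sorted[5] = on$lem  (last char: 'm')
Last column: nl$eom
Original string S is at sorted index 2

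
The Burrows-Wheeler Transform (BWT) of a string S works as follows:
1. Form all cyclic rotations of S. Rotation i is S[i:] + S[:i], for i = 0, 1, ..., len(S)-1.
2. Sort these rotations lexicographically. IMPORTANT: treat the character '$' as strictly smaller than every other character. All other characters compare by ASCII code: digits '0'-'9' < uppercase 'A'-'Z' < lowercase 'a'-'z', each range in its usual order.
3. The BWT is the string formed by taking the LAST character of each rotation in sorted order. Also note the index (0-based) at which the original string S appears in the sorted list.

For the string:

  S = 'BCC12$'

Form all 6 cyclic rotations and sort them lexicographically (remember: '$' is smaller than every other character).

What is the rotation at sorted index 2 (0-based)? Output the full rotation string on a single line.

All 6 rotations (rotation i = S[i:]+S[:i]):
  rot[0] = BCC12$
  rot[1] = CC12$B
  rot[2] = C12$BC
  rot[3] = 12$BCC
  rot[4] = 2$BCC1
  rot[5] = $BCC12
Sorted (with $ < everything):
  sorted[0] = $BCC12
  sorted[1] = 12$BCC
  sorted[2] = 2$BCC1
  sorted[3] = BCC12$
  sorted[4] = C12$BC
  sorted[5] = CC12$B
sorted[2] = 2$BCC1

Answer: 2$BCC1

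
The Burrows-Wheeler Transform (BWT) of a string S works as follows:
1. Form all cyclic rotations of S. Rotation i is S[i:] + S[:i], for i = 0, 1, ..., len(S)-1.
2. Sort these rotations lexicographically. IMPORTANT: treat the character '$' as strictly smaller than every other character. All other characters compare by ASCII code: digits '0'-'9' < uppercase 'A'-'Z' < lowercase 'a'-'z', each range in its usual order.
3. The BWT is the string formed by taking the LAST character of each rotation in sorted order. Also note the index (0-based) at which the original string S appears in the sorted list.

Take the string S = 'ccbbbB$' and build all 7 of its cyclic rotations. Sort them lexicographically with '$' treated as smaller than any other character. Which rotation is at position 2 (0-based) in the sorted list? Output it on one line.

Answer: bB$ccbb

Derivation:
All 7 rotations (rotation i = S[i:]+S[:i]):
  rot[0] = ccbbbB$
  rot[1] = cbbbB$c
  rot[2] = bbbB$cc
  rot[3] = bbB$ccb
  rot[4] = bB$ccbb
  rot[5] = B$ccbbb
  rot[6] = $ccbbbB
Sorted (with $ < everything):
  sorted[0] = $ccbbbB
  sorted[1] = B$ccbbb
  sorted[2] = bB$ccbb
  sorted[3] = bbB$ccb
  sorted[4] = bbbB$cc
  sorted[5] = cbbbB$c
  sorted[6] = ccbbbB$
sorted[2] = bB$ccbb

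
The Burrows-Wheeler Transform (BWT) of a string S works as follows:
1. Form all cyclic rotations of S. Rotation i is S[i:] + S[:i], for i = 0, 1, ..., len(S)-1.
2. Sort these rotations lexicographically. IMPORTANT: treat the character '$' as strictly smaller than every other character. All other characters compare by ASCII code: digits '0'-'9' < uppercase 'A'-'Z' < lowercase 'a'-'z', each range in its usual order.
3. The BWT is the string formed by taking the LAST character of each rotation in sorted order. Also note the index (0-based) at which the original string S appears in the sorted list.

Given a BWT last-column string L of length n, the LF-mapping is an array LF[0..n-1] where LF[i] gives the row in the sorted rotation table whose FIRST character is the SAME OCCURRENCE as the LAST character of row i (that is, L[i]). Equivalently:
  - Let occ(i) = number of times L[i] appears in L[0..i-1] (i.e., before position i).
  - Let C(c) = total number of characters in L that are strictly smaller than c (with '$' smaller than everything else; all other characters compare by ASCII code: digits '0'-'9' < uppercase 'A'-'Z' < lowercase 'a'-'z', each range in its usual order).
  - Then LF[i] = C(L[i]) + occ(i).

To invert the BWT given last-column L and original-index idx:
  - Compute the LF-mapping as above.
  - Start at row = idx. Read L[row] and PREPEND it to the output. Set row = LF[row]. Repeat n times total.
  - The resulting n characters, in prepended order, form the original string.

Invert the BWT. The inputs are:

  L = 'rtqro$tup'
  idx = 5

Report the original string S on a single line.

Answer: rqputtor$

Derivation:
LF mapping: 4 6 3 5 1 0 7 8 2
Walk LF starting at row 5, prepending L[row]:
  step 1: row=5, L[5]='$', prepend. Next row=LF[5]=0
  step 2: row=0, L[0]='r', prepend. Next row=LF[0]=4
  step 3: row=4, L[4]='o', prepend. Next row=LF[4]=1
  step 4: row=1, L[1]='t', prepend. Next row=LF[1]=6
  step 5: row=6, L[6]='t', prepend. Next row=LF[6]=7
  step 6: row=7, L[7]='u', prepend. Next row=LF[7]=8
  step 7: row=8, L[8]='p', prepend. Next row=LF[8]=2
  step 8: row=2, L[2]='q', prepend. Next row=LF[2]=3
  step 9: row=3, L[3]='r', prepend. Next row=LF[3]=5
Reversed output: rqputtor$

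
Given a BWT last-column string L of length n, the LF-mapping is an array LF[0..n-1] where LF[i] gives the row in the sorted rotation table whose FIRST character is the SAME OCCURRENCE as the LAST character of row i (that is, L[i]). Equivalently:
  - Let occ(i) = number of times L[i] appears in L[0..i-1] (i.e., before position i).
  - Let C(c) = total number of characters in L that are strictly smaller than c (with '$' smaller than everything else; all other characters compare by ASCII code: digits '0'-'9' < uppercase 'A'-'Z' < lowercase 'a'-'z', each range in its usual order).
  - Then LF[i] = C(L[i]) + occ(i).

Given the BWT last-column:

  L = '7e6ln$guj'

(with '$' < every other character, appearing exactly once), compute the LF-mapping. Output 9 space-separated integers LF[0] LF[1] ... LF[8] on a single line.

Answer: 2 3 1 6 7 0 4 8 5

Derivation:
Char counts: '$':1, '6':1, '7':1, 'e':1, 'g':1, 'j':1, 'l':1, 'n':1, 'u':1
C (first-col start): C('$')=0, C('6')=1, C('7')=2, C('e')=3, C('g')=4, C('j')=5, C('l')=6, C('n')=7, C('u')=8
L[0]='7': occ=0, LF[0]=C('7')+0=2+0=2
L[1]='e': occ=0, LF[1]=C('e')+0=3+0=3
L[2]='6': occ=0, LF[2]=C('6')+0=1+0=1
L[3]='l': occ=0, LF[3]=C('l')+0=6+0=6
L[4]='n': occ=0, LF[4]=C('n')+0=7+0=7
L[5]='$': occ=0, LF[5]=C('$')+0=0+0=0
L[6]='g': occ=0, LF[6]=C('g')+0=4+0=4
L[7]='u': occ=0, LF[7]=C('u')+0=8+0=8
L[8]='j': occ=0, LF[8]=C('j')+0=5+0=5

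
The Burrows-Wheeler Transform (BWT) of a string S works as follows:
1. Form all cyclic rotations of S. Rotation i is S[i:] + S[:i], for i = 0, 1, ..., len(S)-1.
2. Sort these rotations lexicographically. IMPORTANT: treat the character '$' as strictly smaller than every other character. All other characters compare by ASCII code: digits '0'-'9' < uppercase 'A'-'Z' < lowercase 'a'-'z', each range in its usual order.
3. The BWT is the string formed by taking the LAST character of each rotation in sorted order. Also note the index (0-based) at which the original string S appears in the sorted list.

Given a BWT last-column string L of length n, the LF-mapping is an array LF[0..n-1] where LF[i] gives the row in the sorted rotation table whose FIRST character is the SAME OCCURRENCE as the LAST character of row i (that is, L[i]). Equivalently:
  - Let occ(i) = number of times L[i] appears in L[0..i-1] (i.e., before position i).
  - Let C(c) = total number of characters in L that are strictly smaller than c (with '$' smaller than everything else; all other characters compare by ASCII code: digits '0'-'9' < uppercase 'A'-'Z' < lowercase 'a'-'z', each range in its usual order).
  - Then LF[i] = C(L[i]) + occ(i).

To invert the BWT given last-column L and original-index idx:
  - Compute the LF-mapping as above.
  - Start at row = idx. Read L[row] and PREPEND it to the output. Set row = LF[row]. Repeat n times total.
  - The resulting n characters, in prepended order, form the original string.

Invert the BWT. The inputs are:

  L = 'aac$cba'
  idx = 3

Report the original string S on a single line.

Answer: acbcaa$

Derivation:
LF mapping: 1 2 5 0 6 4 3
Walk LF starting at row 3, prepending L[row]:
  step 1: row=3, L[3]='$', prepend. Next row=LF[3]=0
  step 2: row=0, L[0]='a', prepend. Next row=LF[0]=1
  step 3: row=1, L[1]='a', prepend. Next row=LF[1]=2
  step 4: row=2, L[2]='c', prepend. Next row=LF[2]=5
  step 5: row=5, L[5]='b', prepend. Next row=LF[5]=4
  step 6: row=4, L[4]='c', prepend. Next row=LF[4]=6
  step 7: row=6, L[6]='a', prepend. Next row=LF[6]=3
Reversed output: acbcaa$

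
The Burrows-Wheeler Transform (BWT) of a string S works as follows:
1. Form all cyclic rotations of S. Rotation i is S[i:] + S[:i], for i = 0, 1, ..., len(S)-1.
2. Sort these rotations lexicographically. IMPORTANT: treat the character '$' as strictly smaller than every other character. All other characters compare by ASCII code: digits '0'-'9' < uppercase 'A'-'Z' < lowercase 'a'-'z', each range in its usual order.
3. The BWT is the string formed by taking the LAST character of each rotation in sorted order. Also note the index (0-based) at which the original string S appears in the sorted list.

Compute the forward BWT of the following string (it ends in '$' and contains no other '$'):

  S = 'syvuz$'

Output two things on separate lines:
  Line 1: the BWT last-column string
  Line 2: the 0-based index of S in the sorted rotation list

All 6 rotations (rotation i = S[i:]+S[:i]):
  rot[0] = syvuz$
  rot[1] = yvuz$s
  rot[2] = vuz$sy
  rot[3] = uz$syv
  rot[4] = z$syvu
  rot[5] = $syvuz
Sorted (with $ < everything):
  sorted[0] = $syvuz  (last char: 'z')
  sorted[1] = syvuz$  (last char: '$')
  sorted[2] = uz$syv  (last char: 'v')
  sorted[3] = vuz$sy  (last char: 'y')
  sorted[4] = yvuz$s  (last char: 's')
  sorted[5] = z$syvu  (last char: 'u')
Last column: z$vysu
Original string S is at sorted index 1

Answer: z$vysu
1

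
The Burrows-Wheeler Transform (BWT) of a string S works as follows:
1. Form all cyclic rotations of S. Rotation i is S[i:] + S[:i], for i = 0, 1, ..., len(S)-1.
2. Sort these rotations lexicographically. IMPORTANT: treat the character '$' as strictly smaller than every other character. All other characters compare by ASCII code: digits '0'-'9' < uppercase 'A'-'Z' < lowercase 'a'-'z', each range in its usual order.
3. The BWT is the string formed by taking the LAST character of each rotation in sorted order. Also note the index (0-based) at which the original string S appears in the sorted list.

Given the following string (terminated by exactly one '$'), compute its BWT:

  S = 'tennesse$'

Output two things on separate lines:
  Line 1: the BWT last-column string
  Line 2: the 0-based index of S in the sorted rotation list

Answer: estnnese$
8

Derivation:
All 9 rotations (rotation i = S[i:]+S[:i]):
  rot[0] = tennesse$
  rot[1] = ennesse$t
  rot[2] = nnesse$te
  rot[3] = nesse$ten
  rot[4] = esse$tenn
  rot[5] = sse$tenne
  rot[6] = se$tennes
  rot[7] = e$tenness
  rot[8] = $tennesse
Sorted (with $ < everything):
  sorted[0] = $tennesse  (last char: 'e')
  sorted[1] = e$tenness  (last char: 's')
  sorted[2] = ennesse$t  (last char: 't')
  sorted[3] = esse$tenn  (last char: 'n')
  sorted[4] = nesse$ten  (last char: 'n')
  sorted[5] = nnesse$te  (last char: 'e')
  sorted[6] = se$tennes  (last char: 's')
  sorted[7] = sse$tenne  (last char: 'e')
  sorted[8] = tennesse$  (last char: '$')
Last column: estnnese$
Original string S is at sorted index 8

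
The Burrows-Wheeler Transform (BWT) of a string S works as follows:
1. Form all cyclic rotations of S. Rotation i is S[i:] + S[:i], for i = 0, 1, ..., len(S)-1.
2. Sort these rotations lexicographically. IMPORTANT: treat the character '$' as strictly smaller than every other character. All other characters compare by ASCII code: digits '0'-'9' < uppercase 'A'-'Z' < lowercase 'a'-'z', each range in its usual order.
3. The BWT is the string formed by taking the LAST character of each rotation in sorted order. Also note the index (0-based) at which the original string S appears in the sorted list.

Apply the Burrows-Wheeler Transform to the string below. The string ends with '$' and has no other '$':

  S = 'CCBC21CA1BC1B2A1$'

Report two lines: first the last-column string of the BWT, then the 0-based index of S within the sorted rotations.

Answer: 1ACA2CB2C11CBB1C$
16

Derivation:
All 17 rotations (rotation i = S[i:]+S[:i]):
  rot[0] = CCBC21CA1BC1B2A1$
  rot[1] = CBC21CA1BC1B2A1$C
  rot[2] = BC21CA1BC1B2A1$CC
  rot[3] = C21CA1BC1B2A1$CCB
  rot[4] = 21CA1BC1B2A1$CCBC
  rot[5] = 1CA1BC1B2A1$CCBC2
  rot[6] = CA1BC1B2A1$CCBC21
  rot[7] = A1BC1B2A1$CCBC21C
  rot[8] = 1BC1B2A1$CCBC21CA
  rot[9] = BC1B2A1$CCBC21CA1
  rot[10] = C1B2A1$CCBC21CA1B
  rot[11] = 1B2A1$CCBC21CA1BC
  rot[12] = B2A1$CCBC21CA1BC1
  rot[13] = 2A1$CCBC21CA1BC1B
  rot[14] = A1$CCBC21CA1BC1B2
  rot[15] = 1$CCBC21CA1BC1B2A
  rot[16] = $CCBC21CA1BC1B2A1
Sorted (with $ < everything):
  sorted[0] = $CCBC21CA1BC1B2A1  (last char: '1')
  sorted[1] = 1$CCBC21CA1BC1B2A  (last char: 'A')
  sorted[2] = 1B2A1$CCBC21CA1BC  (last char: 'C')
  sorted[3] = 1BC1B2A1$CCBC21CA  (last char: 'A')
  sorted[4] = 1CA1BC1B2A1$CCBC2  (last char: '2')
  sorted[5] = 21CA1BC1B2A1$CCBC  (last char: 'C')
  sorted[6] = 2A1$CCBC21CA1BC1B  (last char: 'B')
  sorted[7] = A1$CCBC21CA1BC1B2  (last char: '2')
  sorted[8] = A1BC1B2A1$CCBC21C  (last char: 'C')
  sorted[9] = B2A1$CCBC21CA1BC1  (last char: '1')
  sorted[10] = BC1B2A1$CCBC21CA1  (last char: '1')
  sorted[11] = BC21CA1BC1B2A1$CC  (last char: 'C')
  sorted[12] = C1B2A1$CCBC21CA1B  (last char: 'B')
  sorted[13] = C21CA1BC1B2A1$CCB  (last char: 'B')
  sorted[14] = CA1BC1B2A1$CCBC21  (last char: '1')
  sorted[15] = CBC21CA1BC1B2A1$C  (last char: 'C')
  sorted[16] = CCBC21CA1BC1B2A1$  (last char: '$')
Last column: 1ACA2CB2C11CBB1C$
Original string S is at sorted index 16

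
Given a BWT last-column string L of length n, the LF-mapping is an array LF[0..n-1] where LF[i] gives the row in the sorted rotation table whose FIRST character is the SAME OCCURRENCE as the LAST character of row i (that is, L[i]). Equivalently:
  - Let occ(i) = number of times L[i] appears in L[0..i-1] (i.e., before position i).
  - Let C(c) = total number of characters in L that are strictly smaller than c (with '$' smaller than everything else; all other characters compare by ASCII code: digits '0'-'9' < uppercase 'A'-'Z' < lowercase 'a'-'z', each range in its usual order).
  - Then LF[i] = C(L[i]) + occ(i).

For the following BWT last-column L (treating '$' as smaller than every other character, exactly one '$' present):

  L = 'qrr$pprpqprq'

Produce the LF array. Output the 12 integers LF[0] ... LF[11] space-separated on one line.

Answer: 5 8 9 0 1 2 10 3 6 4 11 7

Derivation:
Char counts: '$':1, 'p':4, 'q':3, 'r':4
C (first-col start): C('$')=0, C('p')=1, C('q')=5, C('r')=8
L[0]='q': occ=0, LF[0]=C('q')+0=5+0=5
L[1]='r': occ=0, LF[1]=C('r')+0=8+0=8
L[2]='r': occ=1, LF[2]=C('r')+1=8+1=9
L[3]='$': occ=0, LF[3]=C('$')+0=0+0=0
L[4]='p': occ=0, LF[4]=C('p')+0=1+0=1
L[5]='p': occ=1, LF[5]=C('p')+1=1+1=2
L[6]='r': occ=2, LF[6]=C('r')+2=8+2=10
L[7]='p': occ=2, LF[7]=C('p')+2=1+2=3
L[8]='q': occ=1, LF[8]=C('q')+1=5+1=6
L[9]='p': occ=3, LF[9]=C('p')+3=1+3=4
L[10]='r': occ=3, LF[10]=C('r')+3=8+3=11
L[11]='q': occ=2, LF[11]=C('q')+2=5+2=7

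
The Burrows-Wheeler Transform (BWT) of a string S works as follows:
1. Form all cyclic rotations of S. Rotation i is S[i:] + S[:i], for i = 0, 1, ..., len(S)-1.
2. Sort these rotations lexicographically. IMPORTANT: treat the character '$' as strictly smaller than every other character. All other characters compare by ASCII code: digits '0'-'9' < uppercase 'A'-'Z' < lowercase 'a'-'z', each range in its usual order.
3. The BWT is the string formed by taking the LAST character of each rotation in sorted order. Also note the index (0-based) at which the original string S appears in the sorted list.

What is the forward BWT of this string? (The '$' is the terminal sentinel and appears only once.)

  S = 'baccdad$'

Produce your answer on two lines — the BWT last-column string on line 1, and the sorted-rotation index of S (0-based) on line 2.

All 8 rotations (rotation i = S[i:]+S[:i]):
  rot[0] = baccdad$
  rot[1] = accdad$b
  rot[2] = ccdad$ba
  rot[3] = cdad$bac
  rot[4] = dad$bacc
  rot[5] = ad$baccd
  rot[6] = d$baccda
  rot[7] = $baccdad
Sorted (with $ < everything):
  sorted[0] = $baccdad  (last char: 'd')
  sorted[1] = accdad$b  (last char: 'b')
  sorted[2] = ad$baccd  (last char: 'd')
  sorted[3] = baccdad$  (last char: '$')
  sorted[4] = ccdad$ba  (last char: 'a')
  sorted[5] = cdad$bac  (last char: 'c')
  sorted[6] = d$baccda  (last char: 'a')
  sorted[7] = dad$bacc  (last char: 'c')
Last column: dbd$acac
Original string S is at sorted index 3

Answer: dbd$acac
3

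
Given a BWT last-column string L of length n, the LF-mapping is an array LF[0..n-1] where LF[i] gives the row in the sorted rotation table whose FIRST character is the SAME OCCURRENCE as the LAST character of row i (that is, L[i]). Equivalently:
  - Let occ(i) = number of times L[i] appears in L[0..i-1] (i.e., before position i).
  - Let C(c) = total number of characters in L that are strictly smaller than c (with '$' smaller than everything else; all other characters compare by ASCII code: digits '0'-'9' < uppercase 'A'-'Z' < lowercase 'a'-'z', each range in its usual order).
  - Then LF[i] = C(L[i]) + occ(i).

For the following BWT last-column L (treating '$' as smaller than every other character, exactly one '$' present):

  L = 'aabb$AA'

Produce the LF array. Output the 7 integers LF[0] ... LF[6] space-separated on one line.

Char counts: '$':1, 'A':2, 'a':2, 'b':2
C (first-col start): C('$')=0, C('A')=1, C('a')=3, C('b')=5
L[0]='a': occ=0, LF[0]=C('a')+0=3+0=3
L[1]='a': occ=1, LF[1]=C('a')+1=3+1=4
L[2]='b': occ=0, LF[2]=C('b')+0=5+0=5
L[3]='b': occ=1, LF[3]=C('b')+1=5+1=6
L[4]='$': occ=0, LF[4]=C('$')+0=0+0=0
L[5]='A': occ=0, LF[5]=C('A')+0=1+0=1
L[6]='A': occ=1, LF[6]=C('A')+1=1+1=2

Answer: 3 4 5 6 0 1 2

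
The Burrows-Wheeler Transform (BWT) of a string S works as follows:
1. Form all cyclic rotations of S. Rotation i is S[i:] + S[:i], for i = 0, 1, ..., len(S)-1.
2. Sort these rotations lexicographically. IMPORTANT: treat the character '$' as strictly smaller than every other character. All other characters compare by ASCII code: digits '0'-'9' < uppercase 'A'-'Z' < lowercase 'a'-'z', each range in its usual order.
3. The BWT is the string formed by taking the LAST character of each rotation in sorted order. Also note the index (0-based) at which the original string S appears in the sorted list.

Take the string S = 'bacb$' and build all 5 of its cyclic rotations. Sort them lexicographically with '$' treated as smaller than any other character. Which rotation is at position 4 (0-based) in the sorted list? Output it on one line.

Answer: cb$ba

Derivation:
All 5 rotations (rotation i = S[i:]+S[:i]):
  rot[0] = bacb$
  rot[1] = acb$b
  rot[2] = cb$ba
  rot[3] = b$bac
  rot[4] = $bacb
Sorted (with $ < everything):
  sorted[0] = $bacb
  sorted[1] = acb$b
  sorted[2] = b$bac
  sorted[3] = bacb$
  sorted[4] = cb$ba
sorted[4] = cb$ba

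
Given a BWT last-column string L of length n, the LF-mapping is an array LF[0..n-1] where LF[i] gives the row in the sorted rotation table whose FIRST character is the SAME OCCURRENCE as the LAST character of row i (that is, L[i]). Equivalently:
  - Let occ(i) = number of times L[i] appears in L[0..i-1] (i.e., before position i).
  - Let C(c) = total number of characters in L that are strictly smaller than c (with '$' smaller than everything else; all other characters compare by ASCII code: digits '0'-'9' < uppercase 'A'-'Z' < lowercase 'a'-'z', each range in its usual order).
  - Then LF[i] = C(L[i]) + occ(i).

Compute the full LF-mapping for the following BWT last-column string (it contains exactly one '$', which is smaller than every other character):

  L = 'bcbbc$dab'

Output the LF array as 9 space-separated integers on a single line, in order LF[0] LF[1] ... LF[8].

Char counts: '$':1, 'a':1, 'b':4, 'c':2, 'd':1
C (first-col start): C('$')=0, C('a')=1, C('b')=2, C('c')=6, C('d')=8
L[0]='b': occ=0, LF[0]=C('b')+0=2+0=2
L[1]='c': occ=0, LF[1]=C('c')+0=6+0=6
L[2]='b': occ=1, LF[2]=C('b')+1=2+1=3
L[3]='b': occ=2, LF[3]=C('b')+2=2+2=4
L[4]='c': occ=1, LF[4]=C('c')+1=6+1=7
L[5]='$': occ=0, LF[5]=C('$')+0=0+0=0
L[6]='d': occ=0, LF[6]=C('d')+0=8+0=8
L[7]='a': occ=0, LF[7]=C('a')+0=1+0=1
L[8]='b': occ=3, LF[8]=C('b')+3=2+3=5

Answer: 2 6 3 4 7 0 8 1 5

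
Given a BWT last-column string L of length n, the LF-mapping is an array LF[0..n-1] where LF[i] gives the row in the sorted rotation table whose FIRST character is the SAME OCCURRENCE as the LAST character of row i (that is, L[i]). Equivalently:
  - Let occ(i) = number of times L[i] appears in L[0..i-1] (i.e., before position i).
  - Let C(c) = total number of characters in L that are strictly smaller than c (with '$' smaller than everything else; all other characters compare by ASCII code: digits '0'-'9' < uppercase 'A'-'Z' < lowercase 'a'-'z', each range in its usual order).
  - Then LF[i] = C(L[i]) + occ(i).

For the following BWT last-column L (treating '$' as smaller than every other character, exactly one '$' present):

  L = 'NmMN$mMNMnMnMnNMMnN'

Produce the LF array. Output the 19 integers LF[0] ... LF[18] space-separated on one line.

Answer: 8 13 1 9 0 14 2 10 3 15 4 16 5 17 11 6 7 18 12

Derivation:
Char counts: '$':1, 'M':7, 'N':5, 'm':2, 'n':4
C (first-col start): C('$')=0, C('M')=1, C('N')=8, C('m')=13, C('n')=15
L[0]='N': occ=0, LF[0]=C('N')+0=8+0=8
L[1]='m': occ=0, LF[1]=C('m')+0=13+0=13
L[2]='M': occ=0, LF[2]=C('M')+0=1+0=1
L[3]='N': occ=1, LF[3]=C('N')+1=8+1=9
L[4]='$': occ=0, LF[4]=C('$')+0=0+0=0
L[5]='m': occ=1, LF[5]=C('m')+1=13+1=14
L[6]='M': occ=1, LF[6]=C('M')+1=1+1=2
L[7]='N': occ=2, LF[7]=C('N')+2=8+2=10
L[8]='M': occ=2, LF[8]=C('M')+2=1+2=3
L[9]='n': occ=0, LF[9]=C('n')+0=15+0=15
L[10]='M': occ=3, LF[10]=C('M')+3=1+3=4
L[11]='n': occ=1, LF[11]=C('n')+1=15+1=16
L[12]='M': occ=4, LF[12]=C('M')+4=1+4=5
L[13]='n': occ=2, LF[13]=C('n')+2=15+2=17
L[14]='N': occ=3, LF[14]=C('N')+3=8+3=11
L[15]='M': occ=5, LF[15]=C('M')+5=1+5=6
L[16]='M': occ=6, LF[16]=C('M')+6=1+6=7
L[17]='n': occ=3, LF[17]=C('n')+3=15+3=18
L[18]='N': occ=4, LF[18]=C('N')+4=8+4=12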